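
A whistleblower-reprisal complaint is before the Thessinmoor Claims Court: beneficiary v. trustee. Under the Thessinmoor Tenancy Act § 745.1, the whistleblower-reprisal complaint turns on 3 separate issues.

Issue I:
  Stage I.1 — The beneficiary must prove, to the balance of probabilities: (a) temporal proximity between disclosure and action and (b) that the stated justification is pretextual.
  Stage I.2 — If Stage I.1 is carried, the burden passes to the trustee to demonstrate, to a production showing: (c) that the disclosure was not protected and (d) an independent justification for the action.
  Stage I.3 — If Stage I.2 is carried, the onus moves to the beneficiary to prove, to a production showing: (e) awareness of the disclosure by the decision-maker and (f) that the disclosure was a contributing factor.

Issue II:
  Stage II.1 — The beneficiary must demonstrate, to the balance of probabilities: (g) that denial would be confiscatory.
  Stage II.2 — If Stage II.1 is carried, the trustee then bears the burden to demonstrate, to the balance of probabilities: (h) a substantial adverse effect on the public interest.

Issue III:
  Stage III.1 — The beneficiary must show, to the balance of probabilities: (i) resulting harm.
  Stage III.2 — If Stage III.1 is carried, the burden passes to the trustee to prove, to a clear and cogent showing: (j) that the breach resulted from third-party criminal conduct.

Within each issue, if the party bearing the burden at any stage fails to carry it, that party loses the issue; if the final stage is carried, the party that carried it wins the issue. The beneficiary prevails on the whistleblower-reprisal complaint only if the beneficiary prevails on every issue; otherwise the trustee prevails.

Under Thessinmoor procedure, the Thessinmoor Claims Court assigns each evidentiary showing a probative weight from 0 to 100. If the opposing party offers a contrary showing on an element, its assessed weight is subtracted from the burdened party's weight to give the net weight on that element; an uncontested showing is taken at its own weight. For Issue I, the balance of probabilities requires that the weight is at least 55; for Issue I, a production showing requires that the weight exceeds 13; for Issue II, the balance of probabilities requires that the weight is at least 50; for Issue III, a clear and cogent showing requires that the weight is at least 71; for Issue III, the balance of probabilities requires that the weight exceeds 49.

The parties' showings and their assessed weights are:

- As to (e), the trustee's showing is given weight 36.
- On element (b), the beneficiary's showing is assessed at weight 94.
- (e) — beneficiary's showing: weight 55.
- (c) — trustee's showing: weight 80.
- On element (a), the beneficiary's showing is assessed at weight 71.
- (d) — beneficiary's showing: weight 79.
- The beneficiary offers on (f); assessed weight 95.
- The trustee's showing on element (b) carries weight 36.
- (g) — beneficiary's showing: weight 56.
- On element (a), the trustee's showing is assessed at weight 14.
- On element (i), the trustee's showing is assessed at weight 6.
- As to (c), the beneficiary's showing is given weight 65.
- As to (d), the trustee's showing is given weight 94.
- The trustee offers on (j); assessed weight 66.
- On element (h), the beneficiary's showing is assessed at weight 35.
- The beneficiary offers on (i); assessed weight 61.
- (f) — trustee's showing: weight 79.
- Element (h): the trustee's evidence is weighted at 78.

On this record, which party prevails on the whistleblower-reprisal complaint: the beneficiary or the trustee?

beneficiary

— Issue I —
At Stage I.1 the beneficiary must meet the balance of probabilities (weight is at least 55): on (a) the weight is 71 less the opposing 14 gives net 57, which does reach 55, so (a) meets the standard; on (b) the weight is 94 less the opposing 36 gives net 58, ≥ 55, so (b) meets the standard.
  The beneficiary carries Stage I.1; the trustee now bears the burden.
At Stage I.2 the trustee must meet a production showing (weight exceeds 13): on (c) the weight is 80 less the opposing 65 gives net 15, which does exceed 13, so (c) meets the standard; on (d) the weight is 94 less the opposing 79 gives net 15, > 13, so (d) meets the standard.
  All elements met. The burden passes to the beneficiary.
At Stage I.3 the beneficiary must meet a production showing (weight exceeds 13): on (e) the weight is 55 less the opposing 36 gives net 19, which does exceed 13, so (e) meets the standard; on (f) the weight is 95 less the opposing 79 gives net 16, which does exceed 13, so (f) meets the standard.
  All elements met at the final stage.
With every stage satisfied, the beneficiary prevails on this issue.
— Issue II —
At Stage II.1 the beneficiary must meet the balance of probabilities (weight is at least 50): on (g) the weight is 56, ≥ 50, so (g) meets the standard.
  Stage II.1 carried; the burden shifts to the trustee.
At Stage II.2 the trustee must meet the balance of probabilities (weight is at least 50): on (h) the weight is 78 less the opposing 35 gives net 43, which does not reach 50, so (h) does not meet the standard.
  Not every element is met, so the trustee fails to carry Stage II.2.
So the beneficiary prevails on this issue.
— Issue III —
At Stage III.1 the beneficiary must meet the balance of probabilities (weight exceeds 49): on (i) the weight is 61 less the opposing 6 gives net 55, > 49, so (i) meets the standard.
  All elements met. The burden passes to the trustee.
At Stage III.2 the trustee must meet a clear and cogent showing (weight is at least 71): on (j) the weight is 66, < 71, so (j) does not meet the standard.
  The trustee does not carry Stage III.2.
The beneficiary prevails on this issue.
Per-issue: Issue I → beneficiary; Issue II → beneficiary; Issue III → beneficiary. The beneficiary must prevail on every issue; overall, the beneficiary prevails.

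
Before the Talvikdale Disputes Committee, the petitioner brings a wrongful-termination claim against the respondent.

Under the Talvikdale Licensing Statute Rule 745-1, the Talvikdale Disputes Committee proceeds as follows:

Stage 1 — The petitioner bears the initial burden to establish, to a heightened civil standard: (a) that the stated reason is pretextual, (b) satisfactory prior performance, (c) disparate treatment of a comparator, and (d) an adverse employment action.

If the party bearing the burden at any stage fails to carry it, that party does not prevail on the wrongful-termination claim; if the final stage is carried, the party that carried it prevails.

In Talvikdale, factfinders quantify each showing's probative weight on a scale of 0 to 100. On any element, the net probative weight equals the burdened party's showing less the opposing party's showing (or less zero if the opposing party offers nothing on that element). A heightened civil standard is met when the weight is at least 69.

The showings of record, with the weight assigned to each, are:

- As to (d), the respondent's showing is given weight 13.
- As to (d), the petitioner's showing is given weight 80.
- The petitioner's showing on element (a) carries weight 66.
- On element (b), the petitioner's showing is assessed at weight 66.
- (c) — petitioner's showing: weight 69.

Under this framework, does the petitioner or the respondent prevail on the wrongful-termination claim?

Stage 1 — burden on petitioner; standard: a heightened civil standard (weight is at least 69).
    (a): 66 < 69 [not met]
    (b): 66 < 69 [not met]
    (c): 69 ≥ 69 [met]
    (d): 80 − 13 = 67 < 69 [not met]
  Not every element is met, so the petitioner fails to carry Stage 1.
The analysis ends at Stage 1; the respondent prevails.

respondent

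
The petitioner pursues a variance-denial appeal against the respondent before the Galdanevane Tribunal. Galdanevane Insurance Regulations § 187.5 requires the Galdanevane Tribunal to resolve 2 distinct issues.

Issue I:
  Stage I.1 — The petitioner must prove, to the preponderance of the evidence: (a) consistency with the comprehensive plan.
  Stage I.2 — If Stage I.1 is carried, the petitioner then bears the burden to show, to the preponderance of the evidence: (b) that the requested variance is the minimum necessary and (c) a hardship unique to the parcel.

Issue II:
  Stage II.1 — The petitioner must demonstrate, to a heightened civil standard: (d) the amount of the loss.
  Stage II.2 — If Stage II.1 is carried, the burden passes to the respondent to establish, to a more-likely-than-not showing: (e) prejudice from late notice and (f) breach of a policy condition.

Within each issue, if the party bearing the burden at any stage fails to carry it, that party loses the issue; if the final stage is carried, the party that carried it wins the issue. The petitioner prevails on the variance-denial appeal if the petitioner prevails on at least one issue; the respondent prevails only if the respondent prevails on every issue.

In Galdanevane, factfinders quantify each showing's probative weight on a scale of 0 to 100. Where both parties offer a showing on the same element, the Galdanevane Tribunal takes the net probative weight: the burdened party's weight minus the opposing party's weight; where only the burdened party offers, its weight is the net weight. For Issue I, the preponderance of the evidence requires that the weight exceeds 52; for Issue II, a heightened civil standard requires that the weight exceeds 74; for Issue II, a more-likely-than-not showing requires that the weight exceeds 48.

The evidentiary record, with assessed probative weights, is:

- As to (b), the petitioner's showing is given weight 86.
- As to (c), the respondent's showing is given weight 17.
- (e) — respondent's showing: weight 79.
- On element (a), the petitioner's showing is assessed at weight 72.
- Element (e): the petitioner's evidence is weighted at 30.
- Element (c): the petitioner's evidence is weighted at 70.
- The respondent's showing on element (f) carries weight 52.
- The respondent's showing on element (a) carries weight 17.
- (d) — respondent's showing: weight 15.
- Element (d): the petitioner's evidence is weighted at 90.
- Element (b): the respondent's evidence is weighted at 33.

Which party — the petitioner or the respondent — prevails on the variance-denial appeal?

petitioner

— Issue I —
Stage I.1 — burden on petitioner; standard: the preponderance of the evidence (weight exceeds 52).
    (a): 72 − 17 = 55 > 52 [met]
  Stage I.1 is satisfied; the petitioner continues to bear the burden.
Stage I.2 — burden on petitioner; standard: the preponderance of the evidence (weight exceeds 52).
    (b): 86 − 33 = 53 > 52 [met]
    (c): 70 − 17 = 53 > 52 [met]
  The petitioner carries the last stage.
Every stage carried; the petitioner prevails on this issue.
— Issue II —
At Stage II.1 the petitioner must meet a heightened civil standard (weight exceeds 74): on (d) the weight is 90 less the opposing 15 gives net 75, > 74, so (d) meets the standard.
  Stage II.1 is satisfied; the onus moves to the respondent.
At Stage II.2 the respondent must meet a more-likely-than-not showing (weight exceeds 48): on (e) the weight is 79 less the opposing 30 gives net 49, which does exceed 48, so (e) meets the standard; on (f) the weight is 52, which does exceed 48, so (f) meets the standard.
  The respondent carries the last stage.
Every stage carried; the respondent prevails on this issue.
Per-issue: Issue I → petitioner; Issue II → respondent. The petitioner must prevail on at least one issue; overall, the petitioner prevails.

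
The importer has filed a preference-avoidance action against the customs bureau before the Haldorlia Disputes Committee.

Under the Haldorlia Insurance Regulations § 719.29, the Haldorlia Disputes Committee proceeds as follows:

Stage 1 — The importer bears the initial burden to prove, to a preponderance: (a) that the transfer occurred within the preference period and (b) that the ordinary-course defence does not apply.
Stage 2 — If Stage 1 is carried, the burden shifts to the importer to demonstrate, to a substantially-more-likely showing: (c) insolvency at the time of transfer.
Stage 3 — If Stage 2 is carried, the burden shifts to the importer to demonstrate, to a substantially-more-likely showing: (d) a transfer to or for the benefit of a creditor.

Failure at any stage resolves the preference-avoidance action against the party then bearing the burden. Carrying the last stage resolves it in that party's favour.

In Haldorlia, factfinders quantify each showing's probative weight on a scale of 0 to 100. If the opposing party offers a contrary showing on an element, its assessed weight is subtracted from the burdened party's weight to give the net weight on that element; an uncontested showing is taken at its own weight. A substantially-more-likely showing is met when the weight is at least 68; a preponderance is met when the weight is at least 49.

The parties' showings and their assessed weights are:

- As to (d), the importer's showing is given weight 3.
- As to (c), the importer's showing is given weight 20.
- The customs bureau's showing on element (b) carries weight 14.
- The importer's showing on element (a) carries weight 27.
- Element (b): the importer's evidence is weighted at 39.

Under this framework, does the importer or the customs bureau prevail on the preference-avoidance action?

Stage 1 — burden on importer; standard: a preponderance (weight is at least 49).
    (a): 27 < 49 [not met]
    (b): 39 − 14 = 25 < 49 [not met]
  Not every element is met, so the importer fails to carry Stage 1.
The analysis ends at Stage 1; the customs bureau prevails.

customs bureau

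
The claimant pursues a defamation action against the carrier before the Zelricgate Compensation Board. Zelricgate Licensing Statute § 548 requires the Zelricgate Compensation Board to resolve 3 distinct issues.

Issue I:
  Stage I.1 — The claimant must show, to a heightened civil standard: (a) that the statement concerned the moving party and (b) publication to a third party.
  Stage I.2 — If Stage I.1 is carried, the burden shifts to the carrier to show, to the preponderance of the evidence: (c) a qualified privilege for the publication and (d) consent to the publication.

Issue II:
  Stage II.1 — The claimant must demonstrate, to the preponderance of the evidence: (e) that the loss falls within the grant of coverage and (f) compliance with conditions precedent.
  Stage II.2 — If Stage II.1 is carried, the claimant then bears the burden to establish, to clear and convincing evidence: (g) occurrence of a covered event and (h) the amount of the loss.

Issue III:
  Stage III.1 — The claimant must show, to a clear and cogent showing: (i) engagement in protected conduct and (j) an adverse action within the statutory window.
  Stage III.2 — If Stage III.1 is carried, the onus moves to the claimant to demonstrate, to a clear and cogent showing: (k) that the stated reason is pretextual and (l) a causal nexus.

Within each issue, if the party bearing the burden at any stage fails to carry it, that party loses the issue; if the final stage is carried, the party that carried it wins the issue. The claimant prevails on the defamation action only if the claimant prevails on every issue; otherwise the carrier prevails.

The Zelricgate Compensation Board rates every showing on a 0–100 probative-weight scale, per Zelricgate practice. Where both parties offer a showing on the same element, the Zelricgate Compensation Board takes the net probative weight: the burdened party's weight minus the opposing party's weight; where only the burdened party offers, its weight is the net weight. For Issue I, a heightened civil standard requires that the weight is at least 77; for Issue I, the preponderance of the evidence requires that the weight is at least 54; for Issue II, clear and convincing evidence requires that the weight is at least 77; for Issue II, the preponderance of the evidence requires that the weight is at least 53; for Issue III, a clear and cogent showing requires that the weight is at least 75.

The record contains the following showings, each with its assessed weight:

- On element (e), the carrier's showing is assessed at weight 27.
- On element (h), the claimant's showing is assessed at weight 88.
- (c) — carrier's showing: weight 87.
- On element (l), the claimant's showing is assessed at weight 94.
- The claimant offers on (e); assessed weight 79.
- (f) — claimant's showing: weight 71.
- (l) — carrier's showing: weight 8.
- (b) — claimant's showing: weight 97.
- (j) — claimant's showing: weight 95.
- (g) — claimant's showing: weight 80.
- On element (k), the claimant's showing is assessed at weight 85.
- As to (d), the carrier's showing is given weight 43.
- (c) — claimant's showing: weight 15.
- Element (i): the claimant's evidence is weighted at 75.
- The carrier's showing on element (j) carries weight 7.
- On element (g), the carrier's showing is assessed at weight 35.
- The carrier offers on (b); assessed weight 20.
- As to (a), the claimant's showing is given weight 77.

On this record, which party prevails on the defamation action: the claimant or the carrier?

carrier

— Issue I —
Stage I.1 (claimant, a heightened civil standard, weight is at least 77): (a) 77 ≥ 77 — meets; (b) net 97−20=77 ≥ 77 — meets.
  Stage I.1 is satisfied; the onus moves to the carrier.
Stage I.2 (carrier, the preponderance of the evidence, weight is at least 54): (c) net 87−15=72 ≥ 54 — meets; (d) 43 < 54 — fails.
  Stage I.2 not carried; the carrier fails its burden.
The analysis ends at Stage I.2; the claimant prevails on this issue.
— Issue II —
At Stage II.1 the claimant must meet the preponderance of the evidence (weight is at least 53): on (e) the weight is 79 less the opposing 27 gives net 52, < 53, so (e) does not meet the standard; on (f) the weight is 71, which does reach 53, so (f) meets the standard.
  Stage II.1 not carried; the claimant fails its burden.
So the carrier prevails on this issue.
— Issue III —
Stage III.1 (claimant, a clear and cogent showing, weight is at least 75): (i) 75 ≥ 75 — meets; (j) net 95−7=88 ≥ 75 — meets.
  Stage III.1 is satisfied; the claimant continues to bear the burden.
Stage III.2 (claimant, a clear and cogent showing, weight is at least 75): (k) 85 ≥ 75 — meets; (l) net 94−8=86 ≥ 75 — meets.
  The claimant carries the last stage.
With every stage satisfied, the claimant prevails on this issue.
Per-issue: Issue I → claimant; Issue II → carrier; Issue III → claimant. The claimant must prevail on every issue; overall, the carrier prevails.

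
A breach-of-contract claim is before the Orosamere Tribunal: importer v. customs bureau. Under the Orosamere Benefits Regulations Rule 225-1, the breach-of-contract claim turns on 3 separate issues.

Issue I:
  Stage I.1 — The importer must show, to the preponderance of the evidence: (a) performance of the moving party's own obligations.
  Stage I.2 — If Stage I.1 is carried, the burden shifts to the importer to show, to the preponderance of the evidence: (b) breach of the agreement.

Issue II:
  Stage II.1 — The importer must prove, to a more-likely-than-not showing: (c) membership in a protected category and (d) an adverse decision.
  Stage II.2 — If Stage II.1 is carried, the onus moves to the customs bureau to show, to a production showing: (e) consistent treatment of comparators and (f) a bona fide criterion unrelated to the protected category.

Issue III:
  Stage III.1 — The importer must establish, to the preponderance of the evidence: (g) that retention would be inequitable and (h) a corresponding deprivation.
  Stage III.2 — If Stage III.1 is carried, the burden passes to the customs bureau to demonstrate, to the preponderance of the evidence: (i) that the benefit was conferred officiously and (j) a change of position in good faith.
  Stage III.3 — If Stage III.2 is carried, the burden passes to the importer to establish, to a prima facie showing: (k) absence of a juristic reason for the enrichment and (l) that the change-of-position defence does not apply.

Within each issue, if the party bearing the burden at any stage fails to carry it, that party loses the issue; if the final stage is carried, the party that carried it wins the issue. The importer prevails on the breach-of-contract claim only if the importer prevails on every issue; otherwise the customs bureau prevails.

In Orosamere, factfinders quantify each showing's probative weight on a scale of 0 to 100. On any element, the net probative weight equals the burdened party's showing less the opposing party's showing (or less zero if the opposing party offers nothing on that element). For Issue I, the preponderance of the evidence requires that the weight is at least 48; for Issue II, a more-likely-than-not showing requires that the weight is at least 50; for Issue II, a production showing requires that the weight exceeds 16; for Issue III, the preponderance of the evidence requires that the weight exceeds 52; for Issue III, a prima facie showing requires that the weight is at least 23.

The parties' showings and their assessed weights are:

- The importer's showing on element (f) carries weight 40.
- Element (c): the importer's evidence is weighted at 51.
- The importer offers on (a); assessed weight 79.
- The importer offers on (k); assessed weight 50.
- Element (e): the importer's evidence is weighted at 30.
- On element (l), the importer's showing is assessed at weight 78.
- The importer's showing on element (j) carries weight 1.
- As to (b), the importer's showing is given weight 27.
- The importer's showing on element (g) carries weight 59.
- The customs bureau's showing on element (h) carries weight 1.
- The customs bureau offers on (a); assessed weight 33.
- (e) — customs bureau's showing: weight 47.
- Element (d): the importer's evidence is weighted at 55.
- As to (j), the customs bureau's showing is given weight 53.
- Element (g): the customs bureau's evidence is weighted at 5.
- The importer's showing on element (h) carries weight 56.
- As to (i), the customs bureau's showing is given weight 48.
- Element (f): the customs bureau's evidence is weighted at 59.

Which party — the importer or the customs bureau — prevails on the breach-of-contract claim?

— Issue I —
Stage I.1 (importer, the preponderance of the evidence, weight is at least 48): (a) net 79−33=46 < 48 — fails.
  Stage I.1 not carried; the importer fails its burden.
The analysis ends at Stage I.1; the customs bureau prevails on this issue.
— Issue II —
At Stage II.1 the importer must meet a more-likely-than-not showing (weight is at least 50): on (c) the weight is 51, which does reach 50, so (c) meets the standard; on (d) the weight is 55, ≥ 50, so (d) meets the standard.
  Stage II.1 is satisfied; the onus moves to the customs bureau.
At Stage II.2 the customs bureau must meet a production showing (weight exceeds 16): on (e) the weight is 47 less the opposing 30 gives net 17, > 16, so (e) meets the standard; on (f) the weight is 59 less the opposing 40 gives net 19, which does exceed 16, so (f) meets the standard.
  All elements met at the final stage.
Every stage carried; the customs bureau prevails on this issue.
— Issue III —
At Stage III.1 the importer must meet the preponderance of the evidence (weight exceeds 52): on (g) the weight is 59 less the opposing 5 gives net 54, > 52, so (g) meets the standard; on (h) the weight is 56 less the opposing 1 gives net 55, which does exceed 52, so (h) meets the standard.
  Stage III.1 is satisfied; the onus moves to the customs bureau.
At Stage III.2 the customs bureau must meet the preponderance of the evidence (weight exceeds 52): on (i) the weight is 48, which does not exceed 52, so (i) does not meet the standard; on (j) the weight is 53 less the opposing 1 gives net 52, which does not exceed 52, so (j) does not meet the standard.
  Stage III.2 not carried; the customs bureau fails its burden.
The analysis ends at Stage III.2; the importer prevails on this issue.
Per-issue: Issue I → customs bureau; Issue II → customs bureau; Issue III → importer. The importer must prevail on every issue; overall, the customs bureau prevails.

customs bureau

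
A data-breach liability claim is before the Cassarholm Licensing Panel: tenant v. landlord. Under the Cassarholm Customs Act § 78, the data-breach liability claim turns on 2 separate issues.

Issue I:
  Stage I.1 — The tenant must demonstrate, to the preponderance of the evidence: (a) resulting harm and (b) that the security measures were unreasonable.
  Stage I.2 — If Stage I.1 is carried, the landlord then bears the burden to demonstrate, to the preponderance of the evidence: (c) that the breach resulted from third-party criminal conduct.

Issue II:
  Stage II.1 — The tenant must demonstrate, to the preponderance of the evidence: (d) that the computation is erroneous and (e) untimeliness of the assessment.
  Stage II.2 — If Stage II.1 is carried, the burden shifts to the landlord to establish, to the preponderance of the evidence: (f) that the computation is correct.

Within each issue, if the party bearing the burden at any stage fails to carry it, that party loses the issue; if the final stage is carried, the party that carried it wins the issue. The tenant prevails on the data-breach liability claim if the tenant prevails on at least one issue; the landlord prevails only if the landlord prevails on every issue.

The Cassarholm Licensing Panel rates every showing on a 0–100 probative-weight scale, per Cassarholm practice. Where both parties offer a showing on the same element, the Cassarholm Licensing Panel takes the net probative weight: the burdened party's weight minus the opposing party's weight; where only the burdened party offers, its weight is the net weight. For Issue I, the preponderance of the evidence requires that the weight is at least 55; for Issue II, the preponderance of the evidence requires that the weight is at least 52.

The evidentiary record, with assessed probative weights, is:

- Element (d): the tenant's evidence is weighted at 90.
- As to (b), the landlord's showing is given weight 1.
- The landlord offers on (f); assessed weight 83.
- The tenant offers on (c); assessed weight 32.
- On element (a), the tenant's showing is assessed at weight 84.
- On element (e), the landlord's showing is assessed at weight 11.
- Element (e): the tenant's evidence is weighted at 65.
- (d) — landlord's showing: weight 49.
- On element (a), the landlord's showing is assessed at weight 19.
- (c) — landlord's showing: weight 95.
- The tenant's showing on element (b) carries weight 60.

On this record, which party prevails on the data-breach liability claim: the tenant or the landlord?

— Issue I —
Stage I.1 (tenant, the preponderance of the evidence, weight is at least 55): (a) net 84−19=65 ≥ 55 — meets; (b) net 60−1=59 ≥ 55 — meets.
  Stage I.1 carried; the burden shifts to the landlord.
Stage I.2 (landlord, the preponderance of the evidence, weight is at least 55): (c) net 95−32=63 ≥ 55 — meets.
  The landlord carries the last stage.
All stages carried — the landlord prevails on this issue.
— Issue II —
Stage II.1 — burden on tenant; standard: the preponderance of the evidence (weight is at least 52).
    (d): 90 − 49 = 41 < 52 [not met]
    (e): 65 − 11 = 54 ≥ 52 [met]
  Not every element is met, so the tenant fails to carry Stage II.1.
The landlord prevails on this issue.
Per-issue: Issue I → landlord; Issue II → landlord. The tenant must prevail on at least one issue; overall, the landlord prevails.

landlord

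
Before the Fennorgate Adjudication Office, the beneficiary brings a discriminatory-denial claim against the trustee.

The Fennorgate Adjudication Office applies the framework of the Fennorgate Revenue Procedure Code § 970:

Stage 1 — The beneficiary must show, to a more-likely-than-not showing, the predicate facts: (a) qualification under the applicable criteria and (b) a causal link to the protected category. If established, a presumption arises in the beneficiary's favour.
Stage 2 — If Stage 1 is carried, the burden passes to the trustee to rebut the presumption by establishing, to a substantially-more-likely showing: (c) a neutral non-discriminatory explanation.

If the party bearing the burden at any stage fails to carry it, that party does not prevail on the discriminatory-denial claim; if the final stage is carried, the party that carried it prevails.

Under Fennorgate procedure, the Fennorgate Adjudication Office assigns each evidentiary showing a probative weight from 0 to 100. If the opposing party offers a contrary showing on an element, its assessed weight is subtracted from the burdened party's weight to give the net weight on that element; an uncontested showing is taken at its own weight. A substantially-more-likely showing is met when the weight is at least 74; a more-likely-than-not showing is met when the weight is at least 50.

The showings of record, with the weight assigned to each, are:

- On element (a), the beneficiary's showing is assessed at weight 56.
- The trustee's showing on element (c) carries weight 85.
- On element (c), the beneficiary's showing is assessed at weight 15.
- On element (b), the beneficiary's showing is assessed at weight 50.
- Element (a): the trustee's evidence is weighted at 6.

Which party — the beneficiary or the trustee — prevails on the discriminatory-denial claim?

beneficiary

Stage 1 (beneficiary, a more-likely-than-not showing, weight is at least 50): (a) net 56−6=50 ≥ 50 — meets; (b) 50 ≥ 50 — meets.
  Stage 1 carried; the burden shifts to the trustee.
Stage 2 (trustee, a substantially-more-likely showing, weight is at least 74): (c) net 85−15=70 < 74 — fails.
  Not every element is met, so the trustee fails to carry Stage 2.
So the beneficiary prevails.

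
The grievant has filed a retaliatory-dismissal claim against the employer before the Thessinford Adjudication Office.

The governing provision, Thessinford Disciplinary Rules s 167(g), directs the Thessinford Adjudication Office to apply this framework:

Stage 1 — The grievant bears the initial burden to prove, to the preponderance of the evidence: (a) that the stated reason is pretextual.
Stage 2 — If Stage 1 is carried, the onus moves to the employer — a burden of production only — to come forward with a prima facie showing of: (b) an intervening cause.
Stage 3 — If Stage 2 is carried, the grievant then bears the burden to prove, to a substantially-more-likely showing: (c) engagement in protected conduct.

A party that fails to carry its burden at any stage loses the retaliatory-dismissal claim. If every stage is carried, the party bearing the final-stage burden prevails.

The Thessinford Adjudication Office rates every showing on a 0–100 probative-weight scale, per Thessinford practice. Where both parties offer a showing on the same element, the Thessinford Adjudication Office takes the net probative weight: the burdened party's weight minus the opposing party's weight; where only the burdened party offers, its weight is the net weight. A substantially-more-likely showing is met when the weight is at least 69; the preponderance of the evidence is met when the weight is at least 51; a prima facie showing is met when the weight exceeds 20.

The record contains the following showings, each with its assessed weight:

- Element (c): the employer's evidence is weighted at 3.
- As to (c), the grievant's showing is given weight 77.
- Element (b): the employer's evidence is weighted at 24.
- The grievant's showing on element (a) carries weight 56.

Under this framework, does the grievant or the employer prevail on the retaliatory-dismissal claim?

Stage 1 (grievant, the preponderance of the evidence, weight is at least 51): (a) 56 ≥ 51 — meets.
  All elements met. The burden passes to the employer.
Stage 2 (employer, a prima facie showing, weight exceeds 20): (b) 24 > 20 — meets.
  Stage 2 carried; the burden shifts to the grievant.
Stage 3 (grievant, a substantially-more-likely showing, weight is at least 69): (c) net 77−3=74 ≥ 69 — meets.
  The grievant carries the last stage.
With every stage satisfied, the grievant prevails.

grievant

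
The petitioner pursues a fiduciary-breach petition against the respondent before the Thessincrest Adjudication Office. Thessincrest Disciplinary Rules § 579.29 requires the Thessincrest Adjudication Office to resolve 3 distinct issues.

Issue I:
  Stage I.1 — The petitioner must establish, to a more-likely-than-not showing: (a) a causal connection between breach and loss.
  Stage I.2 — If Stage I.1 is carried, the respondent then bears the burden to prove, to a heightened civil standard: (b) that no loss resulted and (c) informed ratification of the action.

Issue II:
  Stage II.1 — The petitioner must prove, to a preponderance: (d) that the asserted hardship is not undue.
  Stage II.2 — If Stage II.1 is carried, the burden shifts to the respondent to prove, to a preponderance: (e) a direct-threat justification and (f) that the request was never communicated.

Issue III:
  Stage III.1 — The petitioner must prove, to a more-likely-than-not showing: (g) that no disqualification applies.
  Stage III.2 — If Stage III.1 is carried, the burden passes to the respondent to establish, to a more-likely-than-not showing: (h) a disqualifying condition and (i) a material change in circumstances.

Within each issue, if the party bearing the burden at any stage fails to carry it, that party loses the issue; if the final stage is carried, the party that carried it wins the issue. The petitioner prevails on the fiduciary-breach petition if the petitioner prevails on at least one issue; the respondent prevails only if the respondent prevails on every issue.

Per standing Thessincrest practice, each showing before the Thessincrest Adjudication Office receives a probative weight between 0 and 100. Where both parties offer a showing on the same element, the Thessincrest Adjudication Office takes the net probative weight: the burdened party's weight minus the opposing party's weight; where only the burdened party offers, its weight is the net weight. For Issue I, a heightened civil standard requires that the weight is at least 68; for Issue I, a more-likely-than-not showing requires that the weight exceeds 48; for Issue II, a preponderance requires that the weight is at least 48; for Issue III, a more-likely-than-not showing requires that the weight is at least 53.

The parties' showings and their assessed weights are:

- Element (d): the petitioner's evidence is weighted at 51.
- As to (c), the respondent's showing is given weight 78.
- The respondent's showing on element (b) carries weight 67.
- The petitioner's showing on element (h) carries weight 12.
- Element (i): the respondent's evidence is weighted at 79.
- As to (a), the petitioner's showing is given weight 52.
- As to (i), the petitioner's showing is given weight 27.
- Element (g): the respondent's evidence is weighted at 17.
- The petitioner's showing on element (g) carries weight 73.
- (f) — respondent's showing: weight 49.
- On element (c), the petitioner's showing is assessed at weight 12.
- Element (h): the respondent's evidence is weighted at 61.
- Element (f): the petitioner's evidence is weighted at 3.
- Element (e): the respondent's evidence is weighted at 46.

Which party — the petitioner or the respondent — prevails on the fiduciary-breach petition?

petitioner

— Issue I —
At Stage I.1 the petitioner must meet a more-likely-than-not showing (weight exceeds 48): on (a) the weight is 52, > 48, so (a) meets the standard.
  Stage I.1 is satisfied; the onus moves to the respondent.
At Stage I.2 the respondent must meet a heightened civil standard (weight is at least 68): on (b) the weight is 67, which does not reach 68, so (b) does not meet the standard; on (c) the weight is 78 less the opposing 12 gives net 66, which does not reach 68, so (c) does not meet the standard.
  Stage I.2 not carried; the respondent fails its burden.
So the petitioner prevails on this issue.
— Issue II —
Stage II.1 (petitioner, a preponderance, weight is at least 48): (d) 51 ≥ 48 — meets.
  Stage II.1 is satisfied; the onus moves to the respondent.
Stage II.2 (respondent, a preponderance, weight is at least 48): (e) 46 < 48 — fails; (f) net 49−3=46 < 48 — fails.
  The respondent does not carry Stage II.2.
The analysis ends at Stage II.2; the petitioner prevails on this issue.
— Issue III —
Stage III.1 — burden on petitioner; standard: a more-likely-than-not showing (weight is at least 53).
    (g): 73 − 17 = 56 ≥ 53 [met]
  The petitioner carries Stage III.1; the respondent now bears the burden.
Stage III.2 — burden on respondent; standard: a more-likely-than-not showing (weight is at least 53).
    (h): 61 − 12 = 49 < 53 [not met]
    (i): 79 − 27 = 52 < 53 [not met]
  Not every element is met, so the respondent fails to carry Stage III.2.
So the petitioner prevails on this issue.
Per-issue: Issue I → petitioner; Issue II → petitioner; Issue III → petitioner. The petitioner must prevail on at least one issue; overall, the petitioner prevails.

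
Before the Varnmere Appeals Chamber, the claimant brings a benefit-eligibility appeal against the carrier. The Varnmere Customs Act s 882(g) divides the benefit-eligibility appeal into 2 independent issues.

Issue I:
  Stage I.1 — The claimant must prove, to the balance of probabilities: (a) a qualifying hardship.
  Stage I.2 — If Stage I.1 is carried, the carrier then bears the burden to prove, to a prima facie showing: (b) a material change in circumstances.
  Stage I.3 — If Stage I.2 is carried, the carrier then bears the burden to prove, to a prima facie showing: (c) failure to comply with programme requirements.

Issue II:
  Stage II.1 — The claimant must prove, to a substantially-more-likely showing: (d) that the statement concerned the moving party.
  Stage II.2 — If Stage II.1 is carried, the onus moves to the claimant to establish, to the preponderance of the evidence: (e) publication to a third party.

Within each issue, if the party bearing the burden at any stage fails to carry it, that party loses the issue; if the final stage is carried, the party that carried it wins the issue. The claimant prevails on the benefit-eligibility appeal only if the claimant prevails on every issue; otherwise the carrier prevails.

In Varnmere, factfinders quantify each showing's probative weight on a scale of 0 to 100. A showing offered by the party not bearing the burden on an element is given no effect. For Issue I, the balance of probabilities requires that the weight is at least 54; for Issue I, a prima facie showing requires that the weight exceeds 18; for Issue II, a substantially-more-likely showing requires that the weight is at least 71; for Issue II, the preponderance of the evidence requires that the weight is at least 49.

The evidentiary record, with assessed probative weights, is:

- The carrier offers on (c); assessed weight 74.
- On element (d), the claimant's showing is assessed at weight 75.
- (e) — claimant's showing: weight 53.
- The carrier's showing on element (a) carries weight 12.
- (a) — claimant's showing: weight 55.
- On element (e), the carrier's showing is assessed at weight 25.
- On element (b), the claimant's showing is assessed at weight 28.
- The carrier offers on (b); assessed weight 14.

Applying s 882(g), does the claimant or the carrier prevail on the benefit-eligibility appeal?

claimant

— Issue I —
Stage I.1 — burden on claimant; standard: the balance of probabilities (weight is at least 54).
    (a): 55 (carrier's 12 disregarded) ≥ 54 [met]
  The claimant carries Stage I.1; the carrier now bears the burden.
Stage I.2 — burden on carrier; standard: a prima facie showing (weight exceeds 18).
    (b): 14 (claimant's 28 disregarded) ≤ 18 [not met]
  The carrier does not carry Stage I.2.
So the claimant prevails on this issue.
— Issue II —
At Stage II.1 the claimant must meet a substantially-more-likely showing (weight is at least 71): on (d) the weight is 75, which does reach 71, so (d) meets the standard.
  Stage II.1 carried; the burden remains with the claimant.
At Stage II.2 the claimant must meet the preponderance of the evidence (weight is at least 49): on (e) the weight is 53 (the carrier's 25 is given no effect), ≥ 49, so (e) meets the standard.
  The claimant carries the last stage.
With every stage satisfied, the claimant prevails on this issue.
Per-issue: Issue I → claimant; Issue II → claimant. The claimant must prevail on every issue; overall, the claimant prevails.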